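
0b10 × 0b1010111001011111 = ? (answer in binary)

Multiply each base-2 digit by 2, carrying:
  1×2 = 2 → write 0 carry 1
  1×2+1 = 3 → write 1 carry 1
  1×2+1 = 3 → write 1 carry 1
  1×2+1 = 3 → write 1 carry 1
  1×2+1 = 3 → write 1 carry 1
  0×2+1 = 1 → write 1
  1×2 = 2 → write 0 carry 1
  0×2+1 = 1 → write 1
  0×2 = 0 → write 0
  1×2 = 2 → write 0 carry 1
  1×2+1 = 3 → write 1 carry 1
  1×2+1 = 3 → write 1 carry 1
  0×2+1 = 1 → write 1
  1×2 = 2 → write 0 carry 1
  0×2+1 = 1 → write 1
  1×2 = 2 → write 0 carry 1
  remaining carry: 1

0b10101110010111110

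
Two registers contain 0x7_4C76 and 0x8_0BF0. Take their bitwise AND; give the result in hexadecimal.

AND each hex digit independently (no carries):
  7&8=0, 4&0=0, C&B=8, 7&F=7, 6&0=0

0x00870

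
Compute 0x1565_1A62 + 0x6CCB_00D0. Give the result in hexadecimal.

0x82301B32

Add column by column in base 16, right to left:
  2+0 = 2
  6+D = 3 carry 1
  A+0+1 = B
  1+0 = 1
  5+B = 0 carry 1
  6+C+1 = 3 carry 1
  5+C+1 = 2 carry 1
  1+6+1 = 8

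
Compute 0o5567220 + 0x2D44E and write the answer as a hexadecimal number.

0x19C2DE

0o5567220 = 0x16EE90 in hexadecimal.
Add column by column in base 16, right to left:
  0+E = E
  9+4 = D
  E+4 = 2 carry 1
  E+D+1 = C carry 1
  6+2+1 = 9
  1+0 = 1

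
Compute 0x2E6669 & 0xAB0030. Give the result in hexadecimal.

AND each hex digit independently (no carries):
  2&A=2, E&B=A, 6&0=0, 6&0=0, 6&3=2, 9&0=0

0x2A0020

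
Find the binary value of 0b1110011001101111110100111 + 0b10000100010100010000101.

Add column by column in base 2, right to left:
  1+1 = 0 carry 1
  1+0+1 = 0 carry 1
  1+1+1 = 1 carry 1
  0+0+1 = 1
  0+0 = 0
  1+0 = 1
  0+0 = 0
  1+1 = 0 carry 1
  1+0+1 = 0 carry 1
  1+0+1 = 0 carry 1
  1+0+1 = 0 carry 1
  1+1+1 = 1 carry 1
  1+0+1 = 0 carry 1
  0+1+1 = 0 carry 1
  1+0+1 = 0 carry 1
  1+0+1 = 0 carry 1
  0+0+1 = 1
  0+1 = 1
  1+0 = 1
  1+0 = 1
  0+0 = 0
  0+0 = 0
  1+1 = 0 carry 1
  1+0+1 = 0 carry 1
  1+0+1 = 0 carry 1
  final carry 1

0b10000011110000100000101100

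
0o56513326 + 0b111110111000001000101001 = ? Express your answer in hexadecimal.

0x1B618FF

0o56513326 = 0xBA96D6 in hexadecimal.
0b111110111000001000101001 = 0xFB8229 in hexadecimal.
Add column by column in base 16, right to left:
  6+9 = F
  D+2 = F
  6+2 = 8
  9+8 = 1 carry 1
  A+B+1 = 6 carry 1
  B+F+1 = B carry 1
  final carry 1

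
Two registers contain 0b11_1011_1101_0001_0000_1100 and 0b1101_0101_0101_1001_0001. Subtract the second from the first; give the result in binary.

0b1011100111101101111011

Subtract column by column in base 2:
  0-1 → 1 (borrow)
  0-0-1 → 1 (borrow)
  1-0-1 → 0
  1-0 → 1
  0-1 → 1 (borrow)
  0-0-1 → 1 (borrow)
  0-0-1 → 1 (borrow)
  0-1-1 → 0 (borrow)
  1-1-1 → 1 (borrow)
  0-0-1 → 1 (borrow)
  0-1-1 → 0 (borrow)
  0-0-1 → 1 (borrow)
  1-1-1 → 1 (borrow)
  0-0-1 → 1 (borrow)
  1-1-1 → 1 (borrow)
  1-0-1 → 0
  1-1 → 0
  1-0 → 1
  0-1 → 1 (borrow)
  1-1-1 → 1 (borrow)
  1-0-1 → 0
  1-0 → 1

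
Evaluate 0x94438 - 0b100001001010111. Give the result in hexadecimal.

0b100001001010111 = 0x4257 in hexadecimal.
Subtract column by column in base 16:
  8-7 → 1
  3-5 → E (borrow)
  4-2-1 → 1
  4-4 → 0
  9-0 → 9

0x901E1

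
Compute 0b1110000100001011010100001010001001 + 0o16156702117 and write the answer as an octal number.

0o176572143330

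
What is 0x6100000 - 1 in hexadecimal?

0x60FFFFF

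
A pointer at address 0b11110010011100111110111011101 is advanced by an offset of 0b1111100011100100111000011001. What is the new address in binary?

Add column by column in base 2, right to left:
  1+1 = 0 carry 1
  0+0+1 = 1
  1+0 = 1
  1+1 = 0 carry 1
  1+1+1 = 1 carry 1
  0+0+1 = 1
  1+0 = 1
  1+0 = 1
  1+0 = 1
  0+1 = 1
  1+1 = 0 carry 1
  1+1+1 = 1 carry 1
  1+0+1 = 0 carry 1
  1+0+1 = 0 carry 1
  1+1+1 = 1 carry 1
  0+0+1 = 1
  0+0 = 0
  1+1 = 0 carry 1
  1+1+1 = 1 carry 1
  1+1+1 = 1 carry 1
  0+0+1 = 1
  0+0 = 0
  1+0 = 1
  0+1 = 1
  0+1 = 1
  1+1 = 0 carry 1
  1+1+1 = 1 carry 1
  1+1+1 = 1 carry 1
  1+0+1 = 0 carry 1
  final carry 1

0b101101110111001100101111110110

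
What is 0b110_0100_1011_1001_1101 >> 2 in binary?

Right shift by 2: drop the 2 least-significant bits.

0b11001001011100111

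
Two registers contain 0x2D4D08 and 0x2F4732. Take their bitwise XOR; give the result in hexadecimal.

XOR each hex digit independently (no carries):
  2^2=0, D^F=2, 4^4=0, D^7=A, 0^3=3, 8^2=A

0x020A3A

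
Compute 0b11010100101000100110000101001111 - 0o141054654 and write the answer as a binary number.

0b11010011000111100000011110100011

0o141054654 = 0b1100001000101100110101100 in binary.
Subtract column by column in base 2:
  1-0 → 1
  1-0 → 1
  1-1 → 0
  1-1 → 0
  0-0 → 0
  0-1 → 1 (borrow)
  1-0-1 → 0
  0-1 → 1 (borrow)
  1-1-1 → 1 (borrow)
  0-0-1 → 1 (borrow)
  0-0-1 → 1 (borrow)
  0-1-1 → 0 (borrow)
  0-1-1 → 0 (borrow)
  1-0-1 → 0
  1-1 → 0
  0-0 → 0
  0-0 → 0
  1-0 → 1
  0-1 → 1 (borrow)
  0-0-1 → 1 (borrow)
  0-0-1 → 1 (borrow)
  1-0-1 → 0
  0-0 → 0
  1-1 → 0
  0-1 → 1 (borrow)
  0-0-1 → 1 (borrow)
  1-0-1 → 0
  0-0 → 0
  1-0 → 1
  0-0 → 0
  1-0 → 1
  1-0 → 1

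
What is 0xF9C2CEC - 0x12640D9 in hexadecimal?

0xE75EC13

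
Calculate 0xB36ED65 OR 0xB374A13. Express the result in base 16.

OR each hex digit independently (no carries):
  B|B=B, 3|3=3, 6|7=7, E|4=E, D|A=F, 6|1=7, 5|3=7

0xB37EF77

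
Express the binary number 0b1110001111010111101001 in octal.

Group the bits in threes: 001 110 001 111 010 111 101 001 → 16172751.

0o16172751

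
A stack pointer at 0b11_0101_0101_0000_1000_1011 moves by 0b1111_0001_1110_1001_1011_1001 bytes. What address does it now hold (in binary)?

0b1001001110011101001000100

Add column by column in base 2, right to left:
  1+1 = 0 carry 1
  1+0+1 = 0 carry 1
  0+0+1 = 1
  1+1 = 0 carry 1
  0+1+1 = 0 carry 1
  0+1+1 = 0 carry 1
  0+0+1 = 1
  1+1 = 0 carry 1
  0+1+1 = 0 carry 1
  0+0+1 = 1
  0+0 = 0
  0+1 = 1
  1+0 = 1
  0+1 = 1
  1+1 = 0 carry 1
  0+1+1 = 0 carry 1
  1+1+1 = 1 carry 1
  0+0+1 = 1
  1+0 = 1
  0+0 = 0
  1+1 = 0 carry 1
  1+1+1 = 1 carry 1
  0+1+1 = 0 carry 1
  0+1+1 = 0 carry 1
  final carry 1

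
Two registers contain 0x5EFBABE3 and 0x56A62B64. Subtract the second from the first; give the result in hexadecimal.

0x855807F

Subtract column by column in base 16:
  3-4 → F (borrow)
  E-6-1 → 7
  B-B → 0
  A-2 → 8
  B-6 → 5
  F-A → 5
  E-6 → 8
  5-5 → 0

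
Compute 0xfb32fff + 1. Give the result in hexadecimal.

0xfb33000

The trailing 3 digits are F (max in base 16), so adding 1 cascades: they roll to 0 and the next digit up increments.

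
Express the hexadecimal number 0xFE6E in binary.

0b1111111001101110

Expand each hex digit to 4 bits: F=1111 E=1110 6=0110 E=1110.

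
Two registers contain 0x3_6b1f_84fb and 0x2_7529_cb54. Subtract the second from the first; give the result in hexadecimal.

Subtract column by column in base 16:
  b-4 → 7
  f-5 → a
  4-b → 9 (borrow)
  8-c-1 → b (borrow)
  f-9-1 → 5
  1-2 → f (borrow)
  b-5-1 → 5
  6-7 → f (borrow)
  3-2-1 → 0

0xf5f5b9a7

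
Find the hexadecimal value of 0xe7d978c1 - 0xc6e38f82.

0x20f5e93f

Subtract column by column in base 16:
  1-2 → f (borrow)
  c-8-1 → 3
  8-f → 9 (borrow)
  7-8-1 → e (borrow)
  9-3-1 → 5
  d-e → f (borrow)
  7-6-1 → 0
  e-c → 2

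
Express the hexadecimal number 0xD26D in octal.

0o151155

Expand each hex digit to 4 bits: D=1101 2=0010 6=0110 D=1101.
Group the bits in threes: 001 101 001 001 101 101 → 151155.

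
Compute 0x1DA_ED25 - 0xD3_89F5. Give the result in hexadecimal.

Subtract column by column in base 16:
  5-5 → 0
  2-F → 3 (borrow)
  D-9-1 → 3
  E-8 → 6
  A-3 → 7
  D-D → 0
  1-0 → 1

0x1076330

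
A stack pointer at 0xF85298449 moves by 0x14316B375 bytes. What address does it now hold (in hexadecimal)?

Add column by column in base 16, right to left:
  9+5 = E
  4+7 = B
  4+3 = 7
  8+B = 3 carry 1
  9+6+1 = 0 carry 1
  2+1+1 = 4
  5+3 = 8
  8+4 = C
  F+1 = 0 carry 1
  final carry 1

0x10C84037BE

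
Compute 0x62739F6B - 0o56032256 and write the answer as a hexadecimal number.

0x61BB6ABD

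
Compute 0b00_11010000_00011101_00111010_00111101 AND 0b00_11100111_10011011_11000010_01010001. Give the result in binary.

0b0011000000000110010000001000010001

AND bit by bit (1 only where both bits are 1):
  0011010000000111010011101000111101
& 0011100111100110111100001001010001
= 0011000000000110010000001000010001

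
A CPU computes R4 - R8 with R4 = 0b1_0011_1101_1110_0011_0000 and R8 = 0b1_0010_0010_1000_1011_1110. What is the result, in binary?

0b11011010101110010

Subtract column by column in base 2:
  0-0 → 0
  0-1 → 1 (borrow)
  0-1-1 → 0 (borrow)
  0-1-1 → 0 (borrow)
  1-1-1 → 1 (borrow)
  1-1-1 → 1 (borrow)
  0-0-1 → 1 (borrow)
  0-1-1 → 0 (borrow)
  0-0-1 → 1 (borrow)
  1-0-1 → 0
  1-0 → 1
  1-1 → 0
  1-0 → 1
  0-1 → 1 (borrow)
  1-0-1 → 0
  1-0 → 1
  1-0 → 1
  1-1 → 0
  0-0 → 0
  0-0 → 0
  1-1 → 0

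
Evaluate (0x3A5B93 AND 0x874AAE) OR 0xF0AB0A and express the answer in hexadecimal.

0x3A5B93 AND 0x874AAE = 0x024A82.
Then OR with 0xF0AB0A.

0xF2EB8A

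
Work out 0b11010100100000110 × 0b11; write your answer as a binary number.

Multiply each base-2 digit by 3, carrying:
  0×3 = 0 → write 0
  1×3 = 3 → write 1 carry 1
  1×3+1 = 4 → write 0 carry 2
  0×3+2 = 2 → write 0 carry 1
  0×3+1 = 1 → write 1
  0×3 = 0 → write 0
  0×3 = 0 → write 0
  0×3 = 0 → write 0
  1×3 = 3 → write 1 carry 1
  0×3+1 = 1 → write 1
  0×3 = 0 → write 0
  1×3 = 3 → write 1 carry 1
  0×3+1 = 1 → write 1
  1×3 = 3 → write 1 carry 1
  0×3+1 = 1 → write 1
  1×3 = 3 → write 1 carry 1
  1×3+1 = 4 → write 0 carry 2
  remaining carry: 10

0b1001111101100010010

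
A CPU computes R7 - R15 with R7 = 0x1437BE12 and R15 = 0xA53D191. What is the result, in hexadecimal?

0x9E3EC81

Subtract column by column in base 16:
  2-1 → 1
  1-9 → 8 (borrow)
  E-1-1 → C
  B-D → E (borrow)
  7-3-1 → 3
  3-5 → E (borrow)
  4-A-1 → 9 (borrow)
  1-0-1 → 0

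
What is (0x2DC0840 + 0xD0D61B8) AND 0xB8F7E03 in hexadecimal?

Add column by column in base 16, right to left:
  0+8 = 8
  4+B = F
  8+1 = 9
  0+6 = 6
  C+D = 9 carry 1
  D+0+1 = E
  2+D = F
Sum = 0xFE969F8; now AND with 0xB8F7E03:
  F&B=B, E&8=8, 9&F=9, 6&7=6, 9&E=8, F&0=0, 8&3=0

0xB896800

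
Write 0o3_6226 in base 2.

0b11110010010110

Each octal digit is 3 bits: 3=011 6=110 2=010 2=010 6=110.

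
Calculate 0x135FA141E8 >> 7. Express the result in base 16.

0x26BF4283

7 bits is not a whole number of base-16 digits; in binary: 1001101011111101000010100000111101000 >> 7 = 100110101111110100001010000011.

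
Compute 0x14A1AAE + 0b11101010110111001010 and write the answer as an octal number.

0o126144170

0x14A1AAE = 0o122415256 in octal.
0b11101010110111001010 = 0o3526712 in octal.
Add column by column in base 8, right to left:
  6+2 = 0 carry 1
  5+1+1 = 7
  2+7 = 1 carry 1
  5+6+1 = 4 carry 1
  1+2+1 = 4
  4+5 = 1 carry 1
  2+3+1 = 6
  2+0 = 2
  1+0 = 1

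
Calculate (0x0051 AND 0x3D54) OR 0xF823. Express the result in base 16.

0x0051 AND 0x3D54 = 0x0050.
Then OR with 0xF823.

0xF873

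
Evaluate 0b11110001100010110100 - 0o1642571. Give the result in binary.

0b1111101001100111011

0o1642571 = 0b1110100010101111001 in binary.
Subtract column by column in base 2:
  0-1 → 1 (borrow)
  0-0-1 → 1 (borrow)
  1-0-1 → 0
  0-1 → 1 (borrow)
  1-1-1 → 1 (borrow)
  1-1-1 → 1 (borrow)
  0-1-1 → 0 (borrow)
  1-0-1 → 0
  0-1 → 1 (borrow)
  0-0-1 → 1 (borrow)
  0-1-1 → 0 (borrow)
  1-0-1 → 0
  1-0 → 1
  0-0 → 0
  0-1 → 1 (borrow)
  0-0-1 → 1 (borrow)
  1-1-1 → 1 (borrow)
  1-1-1 → 1 (borrow)
  1-1-1 → 1 (borrow)
  1-0-1 → 0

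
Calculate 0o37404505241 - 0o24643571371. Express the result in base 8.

Subtract column by column in base 8:
  1-1 → 0
  4-7 → 5 (borrow)
  2-3-1 → 6 (borrow)
  5-1-1 → 3
  0-7 → 1 (borrow)
  5-5-1 → 7 (borrow)
  4-3-1 → 0
  0-4 → 4 (borrow)
  4-6-1 → 5 (borrow)
  7-4-1 → 2
  3-2 → 1

0o12540713650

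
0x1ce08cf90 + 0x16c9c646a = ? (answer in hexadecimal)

Add column by column in base 16, right to left:
  0+a = a
  9+6 = f
  f+4 = 3 carry 1
  c+6+1 = 3 carry 1
  8+c+1 = 5 carry 1
  0+9+1 = a
  e+c = a carry 1
  c+6+1 = 3 carry 1
  1+1+1 = 3

0x33aa533fa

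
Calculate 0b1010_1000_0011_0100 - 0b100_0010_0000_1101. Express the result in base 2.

0b110011000100111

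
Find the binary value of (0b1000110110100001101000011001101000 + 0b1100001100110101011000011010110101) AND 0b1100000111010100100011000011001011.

0b100000011010100000000000000001001

Add column by column in base 2, right to left:
  0+1 = 1
  0+0 = 0
  0+1 = 1
  1+0 = 1
  0+1 = 1
  1+1 = 0 carry 1
  1+0+1 = 0 carry 1
  0+1+1 = 0 carry 1
  0+0+1 = 1
  1+1 = 0 carry 1
  1+1+1 = 1 carry 1
  0+0+1 = 1
  0+0 = 0
  0+0 = 0
  0+0 = 0
  1+1 = 0 carry 1
  0+1+1 = 0 carry 1
  1+0+1 = 0 carry 1
  1+1+1 = 1 carry 1
  0+0+1 = 1
  0+1 = 1
  0+0 = 0
  0+1 = 1
  1+1 = 0 carry 1
  0+0+1 = 1
  1+0 = 1
  1+1 = 0 carry 1
  0+1+1 = 0 carry 1
  1+0+1 = 0 carry 1
  1+0+1 = 0 carry 1
  0+0+1 = 1
  0+0 = 0
  0+1 = 1
  1+1 = 0 carry 1
  final carry 1
Sum = 0b10101000011010111000000110100011101; now AND with 0b1100000111010100100011000011001011:
  10101000011010111000000110100011101
& 01100000111010100100011000011001011
= 00100000011010100000000000000001001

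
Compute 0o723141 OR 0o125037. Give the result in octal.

OR each oct digit independently (no carries):
  7|1=7, 2|2=2, 3|5=7, 1|0=1, 4|3=7, 1|7=7

0o727177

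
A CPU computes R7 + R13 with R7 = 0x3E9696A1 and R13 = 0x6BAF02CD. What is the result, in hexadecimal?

0xAA45996E

Add column by column in base 16, right to left:
  1+D = E
  A+C = 6 carry 1
  6+2+1 = 9
  9+0 = 9
  6+F = 5 carry 1
  9+A+1 = 4 carry 1
  E+B+1 = A carry 1
  3+6+1 = A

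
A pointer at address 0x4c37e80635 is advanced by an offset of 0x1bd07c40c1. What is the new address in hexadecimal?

Add column by column in base 16, right to left:
  5+1 = 6
  3+c = f
  6+0 = 6
  0+4 = 4
  8+c = 4 carry 1
  e+7+1 = 6 carry 1
  7+0+1 = 8
  3+d = 0 carry 1
  c+b+1 = 8 carry 1
  4+1+1 = 6

0x68086446f6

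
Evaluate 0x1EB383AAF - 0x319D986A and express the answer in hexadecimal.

0x1B99AA245

Subtract column by column in base 16:
  F-A → 5
  A-6 → 4
  A-8 → 2
  3-9 → A (borrow)
  8-D-1 → A (borrow)
  3-9-1 → 9 (borrow)
  B-1-1 → 9
  E-3 → B
  1-0 → 1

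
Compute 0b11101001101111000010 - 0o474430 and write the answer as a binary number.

0b11000010001010101010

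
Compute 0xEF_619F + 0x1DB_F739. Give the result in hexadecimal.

0x2CB58D8

Add column by column in base 16, right to left:
  F+9 = 8 carry 1
  9+3+1 = D
  1+7 = 8
  6+F = 5 carry 1
  F+B+1 = B carry 1
  E+D+1 = C carry 1
  0+1+1 = 2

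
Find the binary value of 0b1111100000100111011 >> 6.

0b1111100000100

Right shift by 6: drop the 6 least-significant bits.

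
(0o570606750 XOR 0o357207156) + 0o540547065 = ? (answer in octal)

First 0o570606750 XOR 0o357207156 = 0o627401606.
Add column by column in base 8, right to left:
  6+5 = 3 carry 1
  0+6+1 = 7
  6+0 = 6
  1+7 = 0 carry 1
  0+4+1 = 5
  4+5 = 1 carry 1
  7+0+1 = 0 carry 1
  2+4+1 = 7
  6+5 = 3 carry 1
  final carry 1

0o1370150673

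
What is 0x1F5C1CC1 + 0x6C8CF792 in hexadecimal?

Add column by column in base 16, right to left:
  1+2 = 3
  C+9 = 5 carry 1
  C+7+1 = 4 carry 1
  1+F+1 = 1 carry 1
  C+C+1 = 9 carry 1
  5+8+1 = E
  F+C = B carry 1
  1+6+1 = 8

0x8BE91453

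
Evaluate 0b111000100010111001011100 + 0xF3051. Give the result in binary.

0xF3051 = 0b11110011000001010001 in binary.
Add column by column in base 2, right to left:
  0+1 = 1
  0+0 = 0
  1+0 = 1
  1+0 = 1
  1+1 = 0 carry 1
  0+0+1 = 1
  1+1 = 0 carry 1
  0+0+1 = 1
  0+0 = 0
  1+0 = 1
  1+0 = 1
  1+0 = 1
  0+1 = 1
  1+1 = 0 carry 1
  0+0+1 = 1
  0+0 = 0
  0+1 = 1
  1+1 = 0 carry 1
  0+1+1 = 0 carry 1
  0+1+1 = 0 carry 1
  0+0+1 = 1
  1+0 = 1
  1+0 = 1
  1+0 = 1

0b111100010101111010101101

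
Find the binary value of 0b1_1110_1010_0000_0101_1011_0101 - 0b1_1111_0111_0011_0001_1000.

0b1110010101001001010011101

Subtract column by column in base 2:
  1-0 → 1
  0-0 → 0
  1-0 → 1
  0-1 → 1 (borrow)
  1-1-1 → 1 (borrow)
  1-0-1 → 0
  0-0 → 0
  1-0 → 1
  1-1 → 0
  0-1 → 1 (borrow)
  1-0-1 → 0
  0-0 → 0
  0-1 → 1 (borrow)
  0-1-1 → 0 (borrow)
  0-1-1 → 0 (borrow)
  0-0-1 → 1 (borrow)
  0-1-1 → 0 (borrow)
  1-1-1 → 1 (borrow)
  0-1-1 → 0 (borrow)
  1-1-1 → 1 (borrow)
  0-1-1 → 0 (borrow)
  1-0-1 → 0
  1-0 → 1
  1-0 → 1
  1-0 → 1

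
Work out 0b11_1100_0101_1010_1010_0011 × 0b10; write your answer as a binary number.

0b11110001011010101000110

Multiply each base-2 digit by 2, carrying:
  1×2 = 2 → write 0 carry 1
  1×2+1 = 3 → write 1 carry 1
  0×2+1 = 1 → write 1
  0×2 = 0 → write 0
  0×2 = 0 → write 0
  1×2 = 2 → write 0 carry 1
  0×2+1 = 1 → write 1
  1×2 = 2 → write 0 carry 1
  0×2+1 = 1 → write 1
  1×2 = 2 → write 0 carry 1
  0×2+1 = 1 → write 1
  1×2 = 2 → write 0 carry 1
  1×2+1 = 3 → write 1 carry 1
  0×2+1 = 1 → write 1
  1×2 = 2 → write 0 carry 1
  0×2+1 = 1 → write 1
  0×2 = 0 → write 0
  0×2 = 0 → write 0
  1×2 = 2 → write 0 carry 1
  1×2+1 = 3 → write 1 carry 1
  1×2+1 = 3 → write 1 carry 1
  1×2+1 = 3 → write 1 carry 1
  remaining carry: 1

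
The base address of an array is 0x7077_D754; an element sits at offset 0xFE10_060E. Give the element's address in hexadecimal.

0x16E87DD62

Add column by column in base 16, right to left:
  4+E = 2 carry 1
  5+0+1 = 6
  7+6 = D
  D+0 = D
  7+0 = 7
  7+1 = 8
  0+E = E
  7+F = 6 carry 1
  final carry 1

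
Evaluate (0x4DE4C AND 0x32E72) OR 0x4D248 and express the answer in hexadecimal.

0x4DE4C AND 0x32E72 = 0x00E40.
Then OR with 0x4D248.

0x4DE48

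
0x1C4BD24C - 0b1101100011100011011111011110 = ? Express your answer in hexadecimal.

0b1101100011100011011111011110 = 0xD8E37DE in hexadecimal.
Subtract column by column in base 16:
  C-E → E (borrow)
  4-D-1 → 6 (borrow)
  2-7-1 → A (borrow)
  D-3-1 → 9
  B-E → D (borrow)
  4-8-1 → B (borrow)
  C-D-1 → E (borrow)
  1-0-1 → 0

0xEBD9A6E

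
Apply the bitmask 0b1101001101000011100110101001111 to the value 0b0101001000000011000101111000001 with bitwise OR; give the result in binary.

OR bit by bit (1 where either bit is 1):
  0101001000000011000101111000001
| 1101001101000011100110101001111
= 1101001101000011100111111001111

0b1101001101000011100111111001111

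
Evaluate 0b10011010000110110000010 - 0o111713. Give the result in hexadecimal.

0b10011010000110110000010 = 0x4D0D82 in hexadecimal.
0o111713 = 0x93CB in hexadecimal.
Subtract column by column in base 16:
  2-B → 7 (borrow)
  8-C-1 → B (borrow)
  D-3-1 → 9
  0-9 → 7 (borrow)
  D-0-1 → C
  4-0 → 4

0x4C79B7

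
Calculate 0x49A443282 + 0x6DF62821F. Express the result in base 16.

Add column by column in base 16, right to left:
  2+F = 1 carry 1
  8+1+1 = A
  2+2 = 4
  3+8 = B
  4+2 = 6
  4+6 = A
  A+F = 9 carry 1
  9+D+1 = 7 carry 1
  4+6+1 = B

0xB79A6B4A1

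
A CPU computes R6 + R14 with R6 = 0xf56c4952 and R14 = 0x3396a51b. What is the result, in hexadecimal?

Add column by column in base 16, right to left:
  2+b = d
  5+1 = 6
  9+5 = e
  4+a = e
  c+6 = 2 carry 1
  6+9+1 = 0 carry 1
  5+3+1 = 9
  f+3 = 2 carry 1
  final carry 1

0x12902ee6d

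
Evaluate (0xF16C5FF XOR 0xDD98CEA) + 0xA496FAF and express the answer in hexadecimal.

0xD18B8C4

First 0xF16C5FF XOR 0xDD98CEA = 0x2CF4915.
Add column by column in base 16, right to left:
  5+F = 4 carry 1
  1+A+1 = C
  9+F = 8 carry 1
  4+6+1 = B
  F+9 = 8 carry 1
  C+4+1 = 1 carry 1
  2+A+1 = D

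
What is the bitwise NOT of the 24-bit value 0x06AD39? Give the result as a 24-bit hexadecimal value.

Each hex digit d becomes F−d:
  0→F, 6→9, A→5, D→2, 3→C, 9→6

0xF952C6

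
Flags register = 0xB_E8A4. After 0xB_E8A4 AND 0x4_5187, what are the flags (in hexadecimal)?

0x04084

AND each hex digit independently (no carries):
  B&4=0, E&5=4, 8&1=0, A&8=8, 4&7=4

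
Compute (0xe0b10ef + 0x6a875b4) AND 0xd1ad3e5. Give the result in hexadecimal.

0x41282a1

Add column by column in base 16, right to left:
  f+4 = 3 carry 1
  e+b+1 = a carry 1
  0+5+1 = 6
  1+7 = 8
  b+8 = 3 carry 1
  0+a+1 = b
  e+6 = 4 carry 1
  final carry 1
Sum = 0x14b386a3; now AND with 0xd1ad3e5:
  1&0=0, 4&d=4, b&1=1, 3&a=2, 8&d=8, 6&3=2, a&e=a, 3&5=1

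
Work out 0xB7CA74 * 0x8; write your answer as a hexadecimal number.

0x5BE53A0

Multiply each base-16 digit by 8, carrying:
  4×8 = 32 → write 0 carry 2
  7×8+2 = 58 → write A carry 3
  A×8+3 = 83 → write 3 carry 5
  C×8+5 = 101 → write 5 carry 6
  7×8+6 = 62 → write E carry 3
  B×8+3 = 91 → write B carry 5
  remaining carry: 5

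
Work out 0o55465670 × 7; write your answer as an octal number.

0o477171010

Multiply each base-8 digit by 7, carrying:
  0×7 = 0 → write 0
  7×7 = 49 → write 1 carry 6
  6×7+6 = 48 → write 0 carry 6
  5×7+6 = 41 → write 1 carry 5
  6×7+5 = 47 → write 7 carry 5
  4×7+5 = 33 → write 1 carry 4
  5×7+4 = 39 → write 7 carry 4
  5×7+4 = 39 → write 7 carry 4
  remaining carry: 4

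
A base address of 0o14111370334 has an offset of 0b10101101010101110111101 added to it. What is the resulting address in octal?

0o14137116231

0b10101101010101110111101 = 0o25525675 in octal.
Add column by column in base 8, right to left:
  4+5 = 1 carry 1
  3+7+1 = 3 carry 1
  3+6+1 = 2 carry 1
  0+5+1 = 6
  7+2 = 1 carry 1
  3+5+1 = 1 carry 1
  1+5+1 = 7
  1+2 = 3
  1+0 = 1
  4+0 = 4
  1+0 = 1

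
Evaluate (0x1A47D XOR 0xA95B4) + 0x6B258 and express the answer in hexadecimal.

0x11E421

First 0x1A47D XOR 0xA95B4 = 0xB31C9.
Add column by column in base 16, right to left:
  9+8 = 1 carry 1
  C+5+1 = 2 carry 1
  1+2+1 = 4
  3+B = E
  B+6 = 1 carry 1
  final carry 1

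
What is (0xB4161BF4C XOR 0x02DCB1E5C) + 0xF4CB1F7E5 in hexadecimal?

First 0xB4161BF4C XOR 0x02DCB1E5C = 0xB6CAAA110.
Add column by column in base 16, right to left:
  0+5 = 5
  1+E = F
  1+7 = 8
  A+F = 9 carry 1
  A+1+1 = C
  A+B = 5 carry 1
  C+C+1 = 9 carry 1
  6+4+1 = B
  B+F = A carry 1
  final carry 1

0x1AB95C98F5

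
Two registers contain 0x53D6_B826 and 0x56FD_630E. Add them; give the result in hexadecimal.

Add column by column in base 16, right to left:
  6+E = 4 carry 1
  2+0+1 = 3
  8+3 = B
  B+6 = 1 carry 1
  6+D+1 = 4 carry 1
  D+F+1 = D carry 1
  3+6+1 = A
  5+5 = A

0xAAD41B34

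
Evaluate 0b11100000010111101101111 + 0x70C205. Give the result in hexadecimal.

0b11100000010111101101111 = 0x702F6F in hexadecimal.
Add column by column in base 16, right to left:
  F+5 = 4 carry 1
  6+0+1 = 7
  F+2 = 1 carry 1
  2+C+1 = F
  0+0 = 0
  7+7 = E

0xE0F174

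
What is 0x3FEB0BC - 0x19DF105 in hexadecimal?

Subtract column by column in base 16:
  C-5 → 7
  B-0 → B
  0-1 → F (borrow)
  B-F-1 → B (borrow)
  E-D-1 → 0
  F-9 → 6
  3-1 → 2

0x260BFB7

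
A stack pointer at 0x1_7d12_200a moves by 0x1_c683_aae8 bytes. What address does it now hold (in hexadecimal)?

0x34395caf2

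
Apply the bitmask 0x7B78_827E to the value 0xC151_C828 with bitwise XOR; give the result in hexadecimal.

XOR each hex digit independently (no carries):
  C^7=B, 1^B=A, 5^7=2, 1^8=9, C^8=4, 8^2=A, 2^7=5, 8^E=6

0xBA294A56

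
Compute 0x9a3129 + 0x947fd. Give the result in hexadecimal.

Add column by column in base 16, right to left:
  9+d = 6 carry 1
  2+f+1 = 2 carry 1
  1+7+1 = 9
  3+4 = 7
  a+9 = 3 carry 1
  9+0+1 = a

0xa37926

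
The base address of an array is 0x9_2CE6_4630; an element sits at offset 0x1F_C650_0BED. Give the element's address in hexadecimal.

Add column by column in base 16, right to left:
  0+D = D
  3+E = 1 carry 1
  6+B+1 = 2 carry 1
  4+0+1 = 5
  6+0 = 6
  E+5 = 3 carry 1
  C+6+1 = 3 carry 1
  2+C+1 = F
  9+F = 8 carry 1
  0+1+1 = 2

0x28F336521D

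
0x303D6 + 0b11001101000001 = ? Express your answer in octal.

0x303D6 = 0o601726 in octal.
0b11001101000001 = 0o31501 in octal.
Add column by column in base 8, right to left:
  6+1 = 7
  2+0 = 2
  7+5 = 4 carry 1
  1+1+1 = 3
  0+3 = 3
  6+0 = 6

0o633427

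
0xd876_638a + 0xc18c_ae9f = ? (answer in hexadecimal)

0x19a031229

Add column by column in base 16, right to left:
  a+f = 9 carry 1
  8+9+1 = 2 carry 1
  3+e+1 = 2 carry 1
  6+a+1 = 1 carry 1
  6+c+1 = 3 carry 1
  7+8+1 = 0 carry 1
  8+1+1 = a
  d+c = 9 carry 1
  final carry 1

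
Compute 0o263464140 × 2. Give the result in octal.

0o547150300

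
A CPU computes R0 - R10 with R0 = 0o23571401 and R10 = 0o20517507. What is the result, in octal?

Subtract column by column in base 8:
  1-7 → 2 (borrow)
  0-0-1 → 7 (borrow)
  4-5-1 → 6 (borrow)
  1-7-1 → 1 (borrow)
  7-1-1 → 5
  5-5 → 0
  3-0 → 3
  2-2 → 0

0o3051672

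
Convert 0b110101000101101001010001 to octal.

Group the bits in threes: 110 101 000 101 101 001 010 001 → 65055121.

0o65055121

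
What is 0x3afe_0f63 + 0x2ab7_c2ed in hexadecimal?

0x65b5d250

Add column by column in base 16, right to left:
  3+d = 0 carry 1
  6+e+1 = 5 carry 1
  f+2+1 = 2 carry 1
  0+c+1 = d
  e+7 = 5 carry 1
  f+b+1 = b carry 1
  a+a+1 = 5 carry 1
  3+2+1 = 6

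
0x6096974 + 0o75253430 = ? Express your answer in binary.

0x6096974 = 0b110000010010110100101110100 in binary.
0o75253430 = 0b111101010101011100011000 in binary.
Add column by column in base 2, right to left:
  0+0 = 0
  0+0 = 0
  1+0 = 1
  0+1 = 1
  1+1 = 0 carry 1
  1+0+1 = 0 carry 1
  1+0+1 = 0 carry 1
  0+0+1 = 1
  1+1 = 0 carry 1
  0+1+1 = 0 carry 1
  0+1+1 = 0 carry 1
  1+0+1 = 0 carry 1
  0+1+1 = 0 carry 1
  1+0+1 = 0 carry 1
  1+1+1 = 1 carry 1
  0+0+1 = 1
  1+1 = 0 carry 1
  0+0+1 = 1
  0+1 = 1
  1+0 = 1
  0+1 = 1
  0+1 = 1
  0+1 = 1
  0+1 = 1
  0+0 = 0
  1+0 = 1
  1+0 = 1

0b110111111101100000010001100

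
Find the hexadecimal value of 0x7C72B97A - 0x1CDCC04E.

Subtract column by column in base 16:
  A-E → C (borrow)
  7-4-1 → 2
  9-0 → 9
  B-C → F (borrow)
  2-C-1 → 5 (borrow)
  7-D-1 → 9 (borrow)
  C-C-1 → F (borrow)
  7-1-1 → 5

0x5F95F92C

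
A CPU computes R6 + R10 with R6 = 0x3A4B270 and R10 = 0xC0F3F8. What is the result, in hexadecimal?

0x465A668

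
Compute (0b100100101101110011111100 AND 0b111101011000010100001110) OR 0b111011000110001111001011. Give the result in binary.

0b100100101101110011111100 AND 0b111101011000010100001110 = 0b100100001000010000001100.
Then OR with 0b111011000110001111001011.

0b111111001110011111001111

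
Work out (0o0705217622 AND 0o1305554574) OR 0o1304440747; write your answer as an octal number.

0o1305454767

0o0705217622 AND 0o1305554574 = 0o0305014420.
Then OR with 0o1304440747.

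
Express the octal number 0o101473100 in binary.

0b1000001100111011001000000

Each octal digit is 3 bits: 1=001 0=000 1=001 4=100 7=111 3=011 1=001 0=000 0=000.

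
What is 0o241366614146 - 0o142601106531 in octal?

0o76565505415

Subtract column by column in base 8:
  6-1 → 5
  4-3 → 1
  1-5 → 4 (borrow)
  4-6-1 → 5 (borrow)
  1-0-1 → 0
  6-1 → 5
  6-1 → 5
  6-0 → 6
  3-6 → 5 (borrow)
  1-2-1 → 6 (borrow)
  4-4-1 → 7 (borrow)
  2-1-1 → 0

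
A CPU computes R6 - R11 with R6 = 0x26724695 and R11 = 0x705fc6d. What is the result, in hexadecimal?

0x1f6c4a28

Subtract column by column in base 16:
  5-d → 8 (borrow)
  9-6-1 → 2
  6-c → a (borrow)
  4-f-1 → 4 (borrow)
  2-5-1 → c (borrow)
  7-0-1 → 6
  6-7 → f (borrow)
  2-0-1 → 1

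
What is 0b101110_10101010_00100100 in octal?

0o13525044

Group the bits in threes: 001 011 101 010 101 000 100 100 → 13525044.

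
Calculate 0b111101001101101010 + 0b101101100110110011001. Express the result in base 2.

0b110101010000100000011

Add column by column in base 2, right to left:
  0+1 = 1
  1+0 = 1
  0+0 = 0
  1+1 = 0 carry 1
  0+1+1 = 0 carry 1
  1+0+1 = 0 carry 1
  1+0+1 = 0 carry 1
  0+1+1 = 0 carry 1
  1+1+1 = 1 carry 1
  1+0+1 = 0 carry 1
  0+1+1 = 0 carry 1
  0+1+1 = 0 carry 1
  1+0+1 = 0 carry 1
  0+0+1 = 1
  1+1 = 0 carry 1
  1+1+1 = 1 carry 1
  1+0+1 = 0 carry 1
  1+1+1 = 1 carry 1
  0+1+1 = 0 carry 1
  0+0+1 = 1
  0+1 = 1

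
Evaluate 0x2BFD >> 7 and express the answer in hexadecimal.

0x57

7 bits is not a whole number of base-16 digits; in binary: 10101111111101 >> 7 = 1010111.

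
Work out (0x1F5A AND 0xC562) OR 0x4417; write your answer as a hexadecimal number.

0x4557

0x1F5A AND 0xC562 = 0x0542.
Then OR with 0x4417.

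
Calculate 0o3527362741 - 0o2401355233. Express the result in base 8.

0o1126005506

Subtract column by column in base 8:
  1-3 → 6 (borrow)
  4-3-1 → 0
  7-2 → 5
  2-5 → 5 (borrow)
  6-5-1 → 0
  3-3 → 0
  7-1 → 6
  2-0 → 2
  5-4 → 1
  3-2 → 1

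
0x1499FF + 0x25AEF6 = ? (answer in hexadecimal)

0x3A48F5

Add column by column in base 16, right to left:
  F+6 = 5 carry 1
  F+F+1 = F carry 1
  9+E+1 = 8 carry 1
  9+A+1 = 4 carry 1
  4+5+1 = A
  1+2 = 3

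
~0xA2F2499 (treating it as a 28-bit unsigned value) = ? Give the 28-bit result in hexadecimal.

Each hex digit d becomes F−d:
  A→5, 2→D, F→0, 2→D, 4→B, 9→6, 9→6

0x5D0DB66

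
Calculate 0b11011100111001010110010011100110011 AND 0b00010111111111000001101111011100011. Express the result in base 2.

0b00010100111001000000000011000100011

AND bit by bit (1 only where both bits are 1):
  11011100111001010110010011100110011
& 00010111111111000001101111011100011
= 00010100111001000000000011000100011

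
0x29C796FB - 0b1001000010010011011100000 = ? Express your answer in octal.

0x29C796FB = 0o5161713373 in octal.
0b1001000010010011011100000 = 0o110223340 in octal.
Subtract column by column in base 8:
  3-0 → 3
  7-4 → 3
  3-3 → 0
  3-3 → 0
  1-2 → 7 (borrow)
  7-2-1 → 4
  1-0 → 1
  6-1 → 5
  1-1 → 0
  5-0 → 5

0o5051470033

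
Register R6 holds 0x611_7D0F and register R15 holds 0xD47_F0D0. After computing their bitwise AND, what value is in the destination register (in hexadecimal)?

0x4017000

AND each hex digit independently (no carries):
  6&D=4, 1&4=0, 1&7=1, 7&F=7, D&0=0, 0&D=0, F&0=0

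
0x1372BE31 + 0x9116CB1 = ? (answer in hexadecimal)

0x1C842AE2

Add column by column in base 16, right to left:
  1+1 = 2
  3+B = E
  E+C = A carry 1
  B+6+1 = 2 carry 1
  2+1+1 = 4
  7+1 = 8
  3+9 = C
  1+0 = 1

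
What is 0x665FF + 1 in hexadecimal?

0x66600

The trailing 2 digits are F (max in base 16), so adding 1 cascades: they roll to 0 and the next digit up increments.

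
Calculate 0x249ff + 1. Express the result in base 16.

The trailing 2 digits are F (max in base 16), so adding 1 cascades: they roll to 0 and the next digit up increments.

0x24a00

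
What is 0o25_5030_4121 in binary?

Each octal digit is 3 bits: 2=010 5=101 5=101 0=000 3=011 0=000 4=100 1=001 2=010 1=001.

0b10101101000011000100001010001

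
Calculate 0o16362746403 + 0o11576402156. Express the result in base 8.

Add column by column in base 8, right to left:
  3+6 = 1 carry 1
  0+5+1 = 6
  4+1 = 5
  6+2 = 0 carry 1
  4+0+1 = 5
  7+4 = 3 carry 1
  2+6+1 = 1 carry 1
  6+7+1 = 6 carry 1
  3+5+1 = 1 carry 1
  6+1+1 = 0 carry 1
  1+1+1 = 3

0o30161350561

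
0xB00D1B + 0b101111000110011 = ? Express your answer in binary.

0b101100000110101101001110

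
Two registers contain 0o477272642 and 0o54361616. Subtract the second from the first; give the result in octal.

Subtract column by column in base 8:
  2-6 → 4 (borrow)
  4-1-1 → 2
  6-6 → 0
  2-1 → 1
  7-6 → 1
  2-3 → 7 (borrow)
  7-4-1 → 2
  7-5 → 2
  4-0 → 4

0o422711024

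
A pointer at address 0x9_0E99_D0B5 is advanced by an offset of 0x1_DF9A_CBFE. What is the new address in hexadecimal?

Add column by column in base 16, right to left:
  5+E = 3 carry 1
  B+F+1 = B carry 1
  0+B+1 = C
  D+C = 9 carry 1
  9+A+1 = 4 carry 1
  9+9+1 = 3 carry 1
  E+F+1 = E carry 1
  0+D+1 = E
  9+1 = A

0xAEE349CB3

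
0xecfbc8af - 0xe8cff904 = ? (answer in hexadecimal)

0x42bcfab

Subtract column by column in base 16:
  f-4 → b
  a-0 → a
  8-9 → f (borrow)
  c-f-1 → c (borrow)
  b-f-1 → b (borrow)
  f-c-1 → 2
  c-8 → 4
  e-e → 0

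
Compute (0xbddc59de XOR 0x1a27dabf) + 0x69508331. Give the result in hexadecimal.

First 0xbddc59de XOR 0x1a27dabf = 0xa7fb8361.
Add column by column in base 16, right to left:
  1+1 = 2
  6+3 = 9
  3+3 = 6
  8+8 = 0 carry 1
  b+0+1 = c
  f+5 = 4 carry 1
  7+9+1 = 1 carry 1
  a+6+1 = 1 carry 1
  final carry 1

0x1114c0692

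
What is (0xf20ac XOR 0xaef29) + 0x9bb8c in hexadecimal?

0xf8b11

First 0xf20ac XOR 0xaef29 = 0x5cf85.
Add column by column in base 16, right to left:
  5+c = 1 carry 1
  8+8+1 = 1 carry 1
  f+b+1 = b carry 1
  c+b+1 = 8 carry 1
  5+9+1 = f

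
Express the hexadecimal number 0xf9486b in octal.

Expand each hex digit to 4 bits: f=1111 9=1001 4=0100 8=1000 6=0110 b=1011.
Group the bits in threes: 111 110 010 100 100 001 101 011 → 76244153.

0o76244153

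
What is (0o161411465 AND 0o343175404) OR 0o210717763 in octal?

0o351717767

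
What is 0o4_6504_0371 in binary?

Each octal digit is 3 bits: 4=100 6=110 5=101 0=000 4=100 0=000 3=011 7=111 1=001.

0b100110101000100000011111001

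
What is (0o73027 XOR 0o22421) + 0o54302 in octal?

First 0o73027 XOR 0o22421 = 0o51406.
Add column by column in base 8, right to left:
  6+2 = 0 carry 1
  0+0+1 = 1
  4+3 = 7
  1+4 = 5
  5+5 = 2 carry 1
  final carry 1

0o125710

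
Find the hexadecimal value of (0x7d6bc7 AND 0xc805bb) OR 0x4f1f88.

0x7d6bc7 AND 0xc805bb = 0x480183.
Then OR with 0x4f1f88.

0x4f1f8b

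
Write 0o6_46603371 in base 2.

Each octal digit is 3 bits: 6=110 4=100 6=110 6=110 0=000 3=011 3=011 7=111 1=001.

0b110100110110000011011111001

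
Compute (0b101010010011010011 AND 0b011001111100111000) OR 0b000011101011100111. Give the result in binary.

0b1011111011110111

0b101010010011010011 AND 0b011001111100111000 = 0b001000010000010000.
Then OR with 0b000011101011100111.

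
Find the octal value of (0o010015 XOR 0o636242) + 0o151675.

0o1000154

First 0o010015 XOR 0o636242 = 0o626257.
Add column by column in base 8, right to left:
  7+5 = 4 carry 1
  5+7+1 = 5 carry 1
  2+6+1 = 1 carry 1
  6+1+1 = 0 carry 1
  2+5+1 = 0 carry 1
  6+1+1 = 0 carry 1
  final carry 1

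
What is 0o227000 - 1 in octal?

0o226777

The trailing 3 digits are 0, so subtracting 1 borrows through: they become 7 and the next digit up decrements.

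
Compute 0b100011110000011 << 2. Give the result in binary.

0b10001111000001100

Left shift by 2: append 2 zero bits.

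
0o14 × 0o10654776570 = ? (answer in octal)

0o152033760640

Multiply each base-8 digit by 12, carrying:
  0×12 = 0 → write 0
  7×12 = 84 → write 4 carry 10
  5×12+10 = 70 → write 6 carry 8
  6×12+8 = 80 → write 0 carry 10
  7×12+10 = 94 → write 6 carry 11
  7×12+11 = 95 → write 7 carry 11
  4×12+11 = 59 → write 3 carry 7
  5×12+7 = 67 → write 3 carry 8
  6×12+8 = 80 → write 0 carry 10
  0×12+10 = 10 → write 2 carry 1
  1×12+1 = 13 → write 5 carry 1
  remaining carry: 1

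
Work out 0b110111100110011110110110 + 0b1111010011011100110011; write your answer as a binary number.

Add column by column in base 2, right to left:
  0+1 = 1
  1+1 = 0 carry 1
  1+0+1 = 0 carry 1
  0+0+1 = 1
  1+1 = 0 carry 1
  1+1+1 = 1 carry 1
  0+0+1 = 1
  1+0 = 1
  1+1 = 0 carry 1
  1+1+1 = 1 carry 1
  1+1+1 = 1 carry 1
  0+0+1 = 1
  0+1 = 1
  1+1 = 0 carry 1
  1+0+1 = 0 carry 1
  0+0+1 = 1
  0+1 = 1
  1+0 = 1
  1+1 = 0 carry 1
  1+1+1 = 1 carry 1
  1+1+1 = 1 carry 1
  0+1+1 = 0 carry 1
  1+0+1 = 0 carry 1
  1+0+1 = 0 carry 1
  final carry 1

0b1000110111001111011101001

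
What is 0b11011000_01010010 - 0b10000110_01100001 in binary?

0b101000111110001

Subtract column by column in base 2:
  0-1 → 1 (borrow)
  1-0-1 → 0
  0-0 → 0
  0-0 → 0
  1-0 → 1
  0-1 → 1 (borrow)
  1-1-1 → 1 (borrow)
  0-0-1 → 1 (borrow)
  0-0-1 → 1 (borrow)
  0-1-1 → 0 (borrow)
  0-1-1 → 0 (borrow)
  1-0-1 → 0
  1-0 → 1
  0-0 → 0
  1-0 → 1
  1-1 → 0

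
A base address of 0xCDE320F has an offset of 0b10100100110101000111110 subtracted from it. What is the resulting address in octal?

0xCDE320F = 0o1467431017 in octal.
0b10100100110101000111110 = 0o24465076 in octal.
Subtract column by column in base 8:
  7-6 → 1
  1-7 → 2 (borrow)
  0-0-1 → 7 (borrow)
  1-5-1 → 3 (borrow)
  3-6-1 → 4 (borrow)
  4-4-1 → 7 (borrow)
  7-4-1 → 2
  6-2 → 4
  4-0 → 4
  1-0 → 1

0o1442743721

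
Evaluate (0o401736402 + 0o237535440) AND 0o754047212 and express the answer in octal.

0o640044002

Add column by column in base 8, right to left:
  2+0 = 2
  0+4 = 4
  4+4 = 0 carry 1
  6+5+1 = 4 carry 1
  3+3+1 = 7
  7+5 = 4 carry 1
  1+7+1 = 1 carry 1
  0+3+1 = 4
  4+2 = 6
Sum = 0o641474042; now AND with 0o754047212:
  6&7=6, 4&5=4, 1&4=0, 4&0=0, 7&4=4, 4&7=4, 0&2=0, 4&1=0, 2&2=2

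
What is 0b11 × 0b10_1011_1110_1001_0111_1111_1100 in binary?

0b1000001110111100011111110100

Multiply each base-2 digit by 3, carrying:
  0×3 = 0 → write 0
  0×3 = 0 → write 0
  1×3 = 3 → write 1 carry 1
  1×3+1 = 4 → write 0 carry 2
  1×3+2 = 5 → write 1 carry 2
  1×3+2 = 5 → write 1 carry 2
  1×3+2 = 5 → write 1 carry 2
  1×3+2 = 5 → write 1 carry 2
  1×3+2 = 5 → write 1 carry 2
  1×3+2 = 5 → write 1 carry 2
  1×3+2 = 5 → write 1 carry 2
  0×3+2 = 2 → write 0 carry 1
  1×3+1 = 4 → write 0 carry 2
  0×3+2 = 2 → write 0 carry 1
  0×3+1 = 1 → write 1
  1×3 = 3 → write 1 carry 1
  0×3+1 = 1 → write 1
  1×3 = 3 → write 1 carry 1
  1×3+1 = 4 → write 0 carry 2
  1×3+2 = 5 → write 1 carry 2
  1×3+2 = 5 → write 1 carry 2
  1×3+2 = 5 → write 1 carry 2
  0×3+2 = 2 → write 0 carry 1
  1×3+1 = 4 → write 0 carry 2
  0×3+2 = 2 → write 0 carry 1
  1×3+1 = 4 → write 0 carry 2
  remaining carry: 10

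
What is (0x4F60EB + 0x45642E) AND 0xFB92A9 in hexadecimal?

0x908009

Add column by column in base 16, right to left:
  B+E = 9 carry 1
  E+2+1 = 1 carry 1
  0+4+1 = 5
  6+6 = C
  F+5 = 4 carry 1
  4+4+1 = 9
Sum = 0x94C519; now AND with 0xFB92A9:
  9&F=9, 4&B=0, C&9=8, 5&2=0, 1&A=0, 9&9=9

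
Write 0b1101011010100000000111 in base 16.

Group the bits into nibbles: 0011 0101 1010 1000 0000 0111 → 35A807.

0x35A807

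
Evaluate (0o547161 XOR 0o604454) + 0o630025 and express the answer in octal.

0o1173562

First 0o547161 XOR 0o604454 = 0o343535.
Add column by column in base 8, right to left:
  5+5 = 2 carry 1
  3+2+1 = 6
  5+0 = 5
  3+0 = 3
  4+3 = 7
  3+6 = 1 carry 1
  final carry 1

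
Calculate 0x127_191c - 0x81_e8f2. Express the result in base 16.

Subtract column by column in base 16:
  c-2 → a
  1-f → 2 (borrow)
  9-8-1 → 0
  1-e → 3 (borrow)
  7-1-1 → 5
  2-8 → a (borrow)
  1-0-1 → 0

0xa5302a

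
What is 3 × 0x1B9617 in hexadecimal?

0x52C245

Multiply each base-16 digit by 3, carrying:
  7×3 = 21 → write 5 carry 1
  1×3+1 = 4 → write 4
  6×3 = 18 → write 2 carry 1
  9×3+1 = 28 → write C carry 1
  B×3+1 = 34 → write 2 carry 2
  1×3+2 = 5 → write 5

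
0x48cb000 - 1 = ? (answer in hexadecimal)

0x48cafff

The trailing 3 digits are 0, so subtracting 1 borrows through: they become F and the next digit up decrements.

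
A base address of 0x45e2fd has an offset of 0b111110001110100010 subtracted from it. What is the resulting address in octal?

0o20377533

0x45e2fd = 0o21361375 in octal.
0b111110001110100010 = 0o761642 in octal.
Subtract column by column in base 8:
  5-2 → 3
  7-4 → 3
  3-6 → 5 (borrow)
  1-1-1 → 7 (borrow)
  6-6-1 → 7 (borrow)
  3-7-1 → 3 (borrow)
  1-0-1 → 0
  2-0 → 2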